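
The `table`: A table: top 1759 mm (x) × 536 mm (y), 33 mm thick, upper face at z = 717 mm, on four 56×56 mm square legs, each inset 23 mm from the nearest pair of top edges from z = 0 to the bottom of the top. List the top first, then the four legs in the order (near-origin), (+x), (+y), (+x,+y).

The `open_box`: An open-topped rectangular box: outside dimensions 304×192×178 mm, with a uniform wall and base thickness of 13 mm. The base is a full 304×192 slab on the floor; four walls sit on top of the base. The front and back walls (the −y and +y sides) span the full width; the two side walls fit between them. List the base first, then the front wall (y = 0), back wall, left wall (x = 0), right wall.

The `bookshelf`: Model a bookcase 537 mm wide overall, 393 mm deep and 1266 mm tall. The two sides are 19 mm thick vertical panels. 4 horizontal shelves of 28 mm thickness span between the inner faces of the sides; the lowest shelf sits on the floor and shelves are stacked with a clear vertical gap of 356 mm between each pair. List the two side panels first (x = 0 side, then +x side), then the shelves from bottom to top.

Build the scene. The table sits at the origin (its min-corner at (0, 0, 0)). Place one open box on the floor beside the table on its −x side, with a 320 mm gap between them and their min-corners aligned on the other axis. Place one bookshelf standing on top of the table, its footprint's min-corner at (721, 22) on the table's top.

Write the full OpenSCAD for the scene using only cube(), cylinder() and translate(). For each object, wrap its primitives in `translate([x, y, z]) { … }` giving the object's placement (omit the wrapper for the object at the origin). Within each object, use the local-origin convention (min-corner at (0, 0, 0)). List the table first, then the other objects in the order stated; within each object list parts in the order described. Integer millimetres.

translate([0, 0, 684]) cube([1759, 536, 33]);
translate([23, 23, 0]) cube([56, 56, 684]);
translate([1680, 23, 0]) cube([56, 56, 684]);
translate([23, 457, 0]) cube([56, 56, 684]);
translate([1680, 457, 0]) cube([56, 56, 684]);
translate([-624, 0, 0]) {
  cube([304, 192, 13]);
  translate([0, 0, 13]) cube([304, 13, 165]);
  translate([0, 179, 13]) cube([304, 13, 165]);
  translate([0, 13, 13]) cube([13, 166, 165]);
  translate([291, 13, 13]) cube([13, 166, 165]);
}
translate([721, 22, 717]) {
  cube([19, 393, 1266]);
  translate([518, 0, 0]) cube([19, 393, 1266]);
  translate([19, 0, 0]) cube([499, 393, 28]);
  translate([19, 0, 384]) cube([499, 393, 28]);
  translate([19, 0, 768]) cube([499, 393, 28]);
  translate([19, 0, 1152]) cube([499, 393, 28]);
}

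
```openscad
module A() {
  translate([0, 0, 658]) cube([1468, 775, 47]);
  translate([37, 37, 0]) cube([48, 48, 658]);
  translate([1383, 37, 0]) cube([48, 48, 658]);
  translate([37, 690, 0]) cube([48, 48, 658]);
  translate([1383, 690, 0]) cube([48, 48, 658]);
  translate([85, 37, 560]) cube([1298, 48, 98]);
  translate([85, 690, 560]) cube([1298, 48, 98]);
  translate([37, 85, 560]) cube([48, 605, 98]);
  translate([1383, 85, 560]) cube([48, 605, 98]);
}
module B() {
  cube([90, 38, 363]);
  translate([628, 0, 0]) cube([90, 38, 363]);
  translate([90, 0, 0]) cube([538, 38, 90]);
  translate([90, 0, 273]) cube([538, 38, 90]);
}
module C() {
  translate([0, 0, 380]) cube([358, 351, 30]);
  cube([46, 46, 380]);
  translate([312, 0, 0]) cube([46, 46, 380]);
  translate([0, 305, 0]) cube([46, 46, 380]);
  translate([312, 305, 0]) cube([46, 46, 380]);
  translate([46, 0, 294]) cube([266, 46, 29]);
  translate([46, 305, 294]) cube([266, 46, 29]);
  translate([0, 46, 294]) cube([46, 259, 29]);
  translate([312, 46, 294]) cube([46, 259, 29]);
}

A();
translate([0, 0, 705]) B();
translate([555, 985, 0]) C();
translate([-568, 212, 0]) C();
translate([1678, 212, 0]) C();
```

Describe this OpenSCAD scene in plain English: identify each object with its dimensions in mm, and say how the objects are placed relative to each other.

A is a table with a 1468×775 mm rectangular top, 47 mm thick, top surface at z = 705 mm, supported by four 48×48 mm square legs, each inset 37 mm from the nearest pair of top edges, running from the floor. Four apron rails, 48 mm thick and 98 mm tall, run between adjacent legs with their top edges flush with the underside of the top and their outer faces flush with the legs' outer faces.

B is a rectangular picture frame lying in the x–z plane (depth along y). The opening is 538 mm wide (x) by 183 mm tall (z), surrounded by a border 90 mm wide on all four sides. The frame is 38 mm deep and is made of two full-height vertical stiles with two horizontal rails fitted between them.

C is a simple wooden stool: a rectangular seat 358 mm (x) by 351 mm (y), 30 mm thick, top face at z = 410 mm, on four square legs, each 46×46 mm in cross-section. The legs rest on z = 0, each flush with a corner of the seat. Four stretchers, 46 mm wide and 29 mm tall, connect adjacent legs with their undersides at z = 294 mm, each running between the inner faces of the legs it joins and aligned with the legs' outer faces on the other axis.

The picture frame is on top of the table. Three stools sit around the table at the +y, −x, +x sides.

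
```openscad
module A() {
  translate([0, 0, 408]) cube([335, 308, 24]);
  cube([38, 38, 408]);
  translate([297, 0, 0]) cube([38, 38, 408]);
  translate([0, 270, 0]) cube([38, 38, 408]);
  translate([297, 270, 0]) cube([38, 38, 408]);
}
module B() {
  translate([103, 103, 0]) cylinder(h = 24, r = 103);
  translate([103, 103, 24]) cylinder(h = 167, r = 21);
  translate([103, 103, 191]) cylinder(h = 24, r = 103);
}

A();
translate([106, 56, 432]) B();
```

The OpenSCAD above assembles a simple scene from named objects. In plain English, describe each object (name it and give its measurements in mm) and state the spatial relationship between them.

A is a four-legged stool. The seat is 335×308 mm, 24 mm thick, top at z = 432 mm. It stands on four square legs, each 38×38 mm in cross-section, from z = 0 to the seat underside, each flush with a corner of the seat.

B is a spool: two coaxial disc flanges of radius 103 mm and thickness 24 mm, joined by a core cylinder of radius 21 mm and height 167 mm. The lower flange rests on z = 0 and the three cylinders share a vertical axis.

The spool is on top of the stool.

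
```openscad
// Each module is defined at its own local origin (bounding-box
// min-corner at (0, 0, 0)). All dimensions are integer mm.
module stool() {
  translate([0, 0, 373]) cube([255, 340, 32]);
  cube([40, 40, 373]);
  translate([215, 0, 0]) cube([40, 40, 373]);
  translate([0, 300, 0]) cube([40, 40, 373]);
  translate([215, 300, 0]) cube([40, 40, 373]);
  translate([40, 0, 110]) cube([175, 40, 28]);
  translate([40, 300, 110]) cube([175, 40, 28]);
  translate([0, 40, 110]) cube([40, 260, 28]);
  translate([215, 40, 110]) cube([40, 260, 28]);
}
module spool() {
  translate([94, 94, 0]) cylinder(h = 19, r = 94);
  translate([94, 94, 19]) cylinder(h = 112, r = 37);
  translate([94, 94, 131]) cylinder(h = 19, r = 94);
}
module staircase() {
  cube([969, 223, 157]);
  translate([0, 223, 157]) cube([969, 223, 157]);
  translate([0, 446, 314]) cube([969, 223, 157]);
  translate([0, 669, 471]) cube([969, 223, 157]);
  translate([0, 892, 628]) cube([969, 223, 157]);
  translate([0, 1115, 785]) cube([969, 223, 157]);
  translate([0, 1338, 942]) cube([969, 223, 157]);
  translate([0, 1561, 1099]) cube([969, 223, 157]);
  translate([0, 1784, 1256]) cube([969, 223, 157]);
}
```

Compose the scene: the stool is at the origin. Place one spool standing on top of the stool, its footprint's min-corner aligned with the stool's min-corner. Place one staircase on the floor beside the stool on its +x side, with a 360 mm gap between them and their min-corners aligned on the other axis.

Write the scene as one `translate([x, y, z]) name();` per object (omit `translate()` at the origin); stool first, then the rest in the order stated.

stool();
translate([0, 0, 405]) spool();
translate([615, 0, 0]) staircase();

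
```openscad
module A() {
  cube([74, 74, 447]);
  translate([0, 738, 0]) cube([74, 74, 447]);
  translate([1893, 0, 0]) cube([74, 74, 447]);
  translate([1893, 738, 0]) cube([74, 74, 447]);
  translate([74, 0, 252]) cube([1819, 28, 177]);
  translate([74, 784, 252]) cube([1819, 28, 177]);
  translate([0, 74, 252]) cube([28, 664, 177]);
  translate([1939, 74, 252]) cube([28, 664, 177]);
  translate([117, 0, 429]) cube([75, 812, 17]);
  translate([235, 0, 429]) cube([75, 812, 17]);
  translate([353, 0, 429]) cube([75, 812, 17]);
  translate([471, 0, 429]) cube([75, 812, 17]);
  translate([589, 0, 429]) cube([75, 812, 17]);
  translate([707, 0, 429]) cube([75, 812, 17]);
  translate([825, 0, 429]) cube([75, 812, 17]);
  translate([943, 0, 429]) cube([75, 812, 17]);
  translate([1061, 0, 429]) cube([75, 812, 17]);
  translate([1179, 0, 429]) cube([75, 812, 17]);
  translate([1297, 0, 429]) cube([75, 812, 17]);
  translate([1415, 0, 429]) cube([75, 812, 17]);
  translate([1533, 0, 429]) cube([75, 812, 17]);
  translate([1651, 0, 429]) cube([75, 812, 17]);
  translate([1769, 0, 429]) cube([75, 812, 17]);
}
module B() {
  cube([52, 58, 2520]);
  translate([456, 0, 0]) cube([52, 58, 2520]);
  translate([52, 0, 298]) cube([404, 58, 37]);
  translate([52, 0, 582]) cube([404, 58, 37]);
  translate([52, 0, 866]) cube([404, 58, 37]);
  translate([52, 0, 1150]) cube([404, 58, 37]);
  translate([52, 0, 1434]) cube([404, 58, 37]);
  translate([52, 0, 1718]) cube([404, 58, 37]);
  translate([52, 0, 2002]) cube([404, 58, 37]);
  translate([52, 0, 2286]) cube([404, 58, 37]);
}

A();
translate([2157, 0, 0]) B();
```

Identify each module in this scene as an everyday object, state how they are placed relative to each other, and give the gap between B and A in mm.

The ladder's nearest face is 190 mm from the bed frame's +x face.

A is a bed frame. B is a ladder. The ladder is on the floor beside the bed frame on its +x side. The gap between the ladder and the bed frame is 190 mm.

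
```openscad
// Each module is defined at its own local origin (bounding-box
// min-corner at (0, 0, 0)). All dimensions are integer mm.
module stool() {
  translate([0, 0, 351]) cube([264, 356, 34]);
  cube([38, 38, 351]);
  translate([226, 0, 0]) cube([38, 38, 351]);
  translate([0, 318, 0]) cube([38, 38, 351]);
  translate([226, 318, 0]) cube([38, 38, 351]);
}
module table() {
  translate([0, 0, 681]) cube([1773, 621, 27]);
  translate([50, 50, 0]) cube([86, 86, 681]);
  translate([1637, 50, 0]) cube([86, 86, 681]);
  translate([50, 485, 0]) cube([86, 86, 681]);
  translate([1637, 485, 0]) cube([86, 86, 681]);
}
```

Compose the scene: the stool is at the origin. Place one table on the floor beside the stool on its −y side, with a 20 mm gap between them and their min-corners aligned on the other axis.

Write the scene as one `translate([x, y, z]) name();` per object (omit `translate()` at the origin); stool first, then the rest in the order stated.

stool();
translate([0, -641, 0]) table();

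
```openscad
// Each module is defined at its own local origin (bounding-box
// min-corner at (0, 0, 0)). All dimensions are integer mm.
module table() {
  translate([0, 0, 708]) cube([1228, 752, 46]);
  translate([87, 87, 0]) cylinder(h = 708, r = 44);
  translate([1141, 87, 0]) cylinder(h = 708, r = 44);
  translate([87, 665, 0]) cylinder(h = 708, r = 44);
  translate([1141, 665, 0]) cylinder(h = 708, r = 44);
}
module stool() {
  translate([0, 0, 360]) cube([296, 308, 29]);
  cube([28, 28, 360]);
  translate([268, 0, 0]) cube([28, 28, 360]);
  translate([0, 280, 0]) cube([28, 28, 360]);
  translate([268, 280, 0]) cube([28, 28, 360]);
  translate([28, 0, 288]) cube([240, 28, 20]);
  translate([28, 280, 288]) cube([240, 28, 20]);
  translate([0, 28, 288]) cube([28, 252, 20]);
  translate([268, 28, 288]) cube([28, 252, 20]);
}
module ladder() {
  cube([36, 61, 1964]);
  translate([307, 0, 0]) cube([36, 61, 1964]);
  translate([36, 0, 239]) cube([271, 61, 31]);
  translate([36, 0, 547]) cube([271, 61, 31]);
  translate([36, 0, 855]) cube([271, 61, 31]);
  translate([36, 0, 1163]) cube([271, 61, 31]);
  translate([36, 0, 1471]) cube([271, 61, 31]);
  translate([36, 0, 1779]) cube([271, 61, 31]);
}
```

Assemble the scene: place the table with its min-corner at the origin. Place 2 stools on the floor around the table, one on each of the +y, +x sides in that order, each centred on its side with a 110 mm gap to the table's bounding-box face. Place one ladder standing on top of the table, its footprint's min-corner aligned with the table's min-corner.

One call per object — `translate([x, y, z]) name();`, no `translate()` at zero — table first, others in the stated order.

table();
translate([466, 862, 0]) stool();
translate([1338, 222, 0]) stool();
translate([0, 0, 754]) ladder();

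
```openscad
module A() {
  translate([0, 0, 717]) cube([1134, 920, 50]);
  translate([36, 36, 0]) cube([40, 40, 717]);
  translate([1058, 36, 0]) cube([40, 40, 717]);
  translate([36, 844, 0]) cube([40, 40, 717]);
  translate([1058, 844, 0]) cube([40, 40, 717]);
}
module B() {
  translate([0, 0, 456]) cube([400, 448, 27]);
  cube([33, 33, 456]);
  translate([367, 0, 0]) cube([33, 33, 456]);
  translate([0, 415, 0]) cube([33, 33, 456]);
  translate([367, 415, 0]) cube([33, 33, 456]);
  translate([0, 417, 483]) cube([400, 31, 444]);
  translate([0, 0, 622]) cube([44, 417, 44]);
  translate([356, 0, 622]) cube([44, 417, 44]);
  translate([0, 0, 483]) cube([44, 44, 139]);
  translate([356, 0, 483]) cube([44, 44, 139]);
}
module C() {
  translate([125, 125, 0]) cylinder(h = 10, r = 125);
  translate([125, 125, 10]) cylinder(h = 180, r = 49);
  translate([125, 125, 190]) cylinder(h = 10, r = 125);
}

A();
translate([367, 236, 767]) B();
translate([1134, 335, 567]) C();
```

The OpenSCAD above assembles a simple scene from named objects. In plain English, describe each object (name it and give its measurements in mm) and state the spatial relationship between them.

A is a rectangular dining table. The top is 1134×920×50 mm with its upper surface at z = 767 mm. It stands on four 40×40 mm square legs, each inset 36 mm from the nearest pair of top edges, running from the floor to the underside of the top.

B is a chair: 400×448 mm seat, 27 mm thick, top at z = 483 mm, on four 33 mm square corner legs flush with the seat edges. A 31 mm thick backrest slab spans the full seat width, extending 444 mm above the seat top, its back face flush with the seat's +y edge. Two armrests of 44×44 mm section run along each side from the seat's front edge to the front of the backrest, top faces 183 mm above the seat top and outer faces flush with the seat's x-edges; a 44×44 mm post under the front of each armrest stands on the seat at the front corner.

C is a spool: two coaxial disc flanges of radius 125 mm and thickness 10 mm, joined by a core cylinder of radius 49 mm and height 180 mm. The lower flange rests on z = 0 and the three cylinders share a vertical axis.

The chair is on top of the table, centred. The spool is beside the table with their tops flush at z = 767.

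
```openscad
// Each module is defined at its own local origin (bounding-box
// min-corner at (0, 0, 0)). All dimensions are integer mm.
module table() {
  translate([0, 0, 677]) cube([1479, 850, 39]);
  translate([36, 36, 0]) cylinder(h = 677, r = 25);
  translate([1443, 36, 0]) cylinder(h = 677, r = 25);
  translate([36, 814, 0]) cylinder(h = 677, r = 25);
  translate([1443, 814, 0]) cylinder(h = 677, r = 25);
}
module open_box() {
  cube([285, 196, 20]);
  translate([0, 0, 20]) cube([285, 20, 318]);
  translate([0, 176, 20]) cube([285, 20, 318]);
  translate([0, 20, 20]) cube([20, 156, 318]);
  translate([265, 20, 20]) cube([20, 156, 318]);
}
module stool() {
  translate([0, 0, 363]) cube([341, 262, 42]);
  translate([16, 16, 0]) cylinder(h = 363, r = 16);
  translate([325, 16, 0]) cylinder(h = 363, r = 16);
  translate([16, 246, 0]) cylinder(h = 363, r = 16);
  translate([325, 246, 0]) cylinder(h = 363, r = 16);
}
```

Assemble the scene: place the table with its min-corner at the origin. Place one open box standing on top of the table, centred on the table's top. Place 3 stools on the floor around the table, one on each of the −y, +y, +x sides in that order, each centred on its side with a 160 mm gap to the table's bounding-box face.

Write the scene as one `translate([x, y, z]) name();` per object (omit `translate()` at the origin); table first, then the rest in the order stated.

table();
translate([597, 327, 716]) open_box();
translate([569, -422, 0]) stool();
translate([569, 1010, 0]) stool();
translate([1639, 294, 0]) stool();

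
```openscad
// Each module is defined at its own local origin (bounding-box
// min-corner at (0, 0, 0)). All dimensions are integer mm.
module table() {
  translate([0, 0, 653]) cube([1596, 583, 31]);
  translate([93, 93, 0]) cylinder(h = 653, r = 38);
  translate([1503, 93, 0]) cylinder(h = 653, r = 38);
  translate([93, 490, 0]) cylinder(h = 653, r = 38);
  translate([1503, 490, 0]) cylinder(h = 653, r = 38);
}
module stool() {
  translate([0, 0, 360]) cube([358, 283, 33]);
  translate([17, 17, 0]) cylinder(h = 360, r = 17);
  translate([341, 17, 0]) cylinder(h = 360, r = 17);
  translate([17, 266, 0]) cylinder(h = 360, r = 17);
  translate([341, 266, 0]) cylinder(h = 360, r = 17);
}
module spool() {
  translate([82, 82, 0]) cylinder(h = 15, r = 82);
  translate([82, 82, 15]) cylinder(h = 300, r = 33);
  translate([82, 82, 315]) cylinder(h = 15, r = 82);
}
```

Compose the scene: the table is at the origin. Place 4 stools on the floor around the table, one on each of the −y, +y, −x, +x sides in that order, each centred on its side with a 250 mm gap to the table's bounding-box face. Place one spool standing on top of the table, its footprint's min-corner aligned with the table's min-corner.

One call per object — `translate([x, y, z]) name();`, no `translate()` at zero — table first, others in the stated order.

table();
translate([619, -533, 0]) stool();
translate([619, 833, 0]) stool();
translate([-608, 150, 0]) stool();
translate([1846, 150, 0]) stool();
translate([0, 0, 684]) spool();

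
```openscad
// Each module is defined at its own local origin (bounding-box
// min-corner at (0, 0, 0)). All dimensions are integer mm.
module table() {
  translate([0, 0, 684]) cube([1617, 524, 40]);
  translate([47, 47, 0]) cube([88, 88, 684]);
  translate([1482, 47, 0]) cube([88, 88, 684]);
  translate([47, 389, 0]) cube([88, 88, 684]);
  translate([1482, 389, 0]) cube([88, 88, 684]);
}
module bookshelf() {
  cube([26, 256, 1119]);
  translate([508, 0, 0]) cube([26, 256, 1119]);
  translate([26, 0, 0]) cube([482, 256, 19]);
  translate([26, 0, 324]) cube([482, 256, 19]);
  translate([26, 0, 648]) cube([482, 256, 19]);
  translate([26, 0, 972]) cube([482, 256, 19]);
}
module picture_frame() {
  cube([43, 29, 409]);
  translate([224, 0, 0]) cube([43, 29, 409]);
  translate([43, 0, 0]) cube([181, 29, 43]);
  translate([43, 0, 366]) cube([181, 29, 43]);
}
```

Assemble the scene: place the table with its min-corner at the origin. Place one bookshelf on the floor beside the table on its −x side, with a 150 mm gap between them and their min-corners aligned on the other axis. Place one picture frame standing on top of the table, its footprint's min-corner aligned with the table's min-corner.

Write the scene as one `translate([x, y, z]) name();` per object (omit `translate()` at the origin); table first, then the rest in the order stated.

table();
translate([-684, 0, 0]) bookshelf();
translate([0, 0, 724]) picture_frame();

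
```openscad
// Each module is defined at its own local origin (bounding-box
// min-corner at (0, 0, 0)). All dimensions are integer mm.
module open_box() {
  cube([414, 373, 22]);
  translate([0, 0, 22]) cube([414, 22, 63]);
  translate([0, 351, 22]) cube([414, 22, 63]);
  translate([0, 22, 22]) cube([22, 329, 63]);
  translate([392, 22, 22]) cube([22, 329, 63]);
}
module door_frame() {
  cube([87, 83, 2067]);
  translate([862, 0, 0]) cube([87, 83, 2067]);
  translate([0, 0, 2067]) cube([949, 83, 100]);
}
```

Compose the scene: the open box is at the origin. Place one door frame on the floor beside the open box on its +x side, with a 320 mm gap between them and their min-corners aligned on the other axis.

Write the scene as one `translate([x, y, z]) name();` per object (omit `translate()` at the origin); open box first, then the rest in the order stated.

open_box();
translate([734, 0, 0]) door_frame();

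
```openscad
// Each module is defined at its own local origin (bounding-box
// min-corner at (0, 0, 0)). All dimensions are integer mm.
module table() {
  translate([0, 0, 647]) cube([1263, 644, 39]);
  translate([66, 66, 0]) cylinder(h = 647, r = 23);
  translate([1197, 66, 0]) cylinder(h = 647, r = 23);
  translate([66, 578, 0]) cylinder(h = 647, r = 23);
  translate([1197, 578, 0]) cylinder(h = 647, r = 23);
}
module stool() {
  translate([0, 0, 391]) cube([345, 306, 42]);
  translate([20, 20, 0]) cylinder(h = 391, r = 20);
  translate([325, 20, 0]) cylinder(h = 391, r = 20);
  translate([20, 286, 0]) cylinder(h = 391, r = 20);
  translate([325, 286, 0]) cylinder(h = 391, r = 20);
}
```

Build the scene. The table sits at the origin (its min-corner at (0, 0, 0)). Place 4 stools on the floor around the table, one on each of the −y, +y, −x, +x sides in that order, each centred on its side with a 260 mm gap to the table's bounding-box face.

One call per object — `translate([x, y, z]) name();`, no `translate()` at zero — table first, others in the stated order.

table();
translate([459, -566, 0]) stool();
translate([459, 904, 0]) stool();
translate([-605, 169, 0]) stool();
translate([1523, 169, 0]) stool();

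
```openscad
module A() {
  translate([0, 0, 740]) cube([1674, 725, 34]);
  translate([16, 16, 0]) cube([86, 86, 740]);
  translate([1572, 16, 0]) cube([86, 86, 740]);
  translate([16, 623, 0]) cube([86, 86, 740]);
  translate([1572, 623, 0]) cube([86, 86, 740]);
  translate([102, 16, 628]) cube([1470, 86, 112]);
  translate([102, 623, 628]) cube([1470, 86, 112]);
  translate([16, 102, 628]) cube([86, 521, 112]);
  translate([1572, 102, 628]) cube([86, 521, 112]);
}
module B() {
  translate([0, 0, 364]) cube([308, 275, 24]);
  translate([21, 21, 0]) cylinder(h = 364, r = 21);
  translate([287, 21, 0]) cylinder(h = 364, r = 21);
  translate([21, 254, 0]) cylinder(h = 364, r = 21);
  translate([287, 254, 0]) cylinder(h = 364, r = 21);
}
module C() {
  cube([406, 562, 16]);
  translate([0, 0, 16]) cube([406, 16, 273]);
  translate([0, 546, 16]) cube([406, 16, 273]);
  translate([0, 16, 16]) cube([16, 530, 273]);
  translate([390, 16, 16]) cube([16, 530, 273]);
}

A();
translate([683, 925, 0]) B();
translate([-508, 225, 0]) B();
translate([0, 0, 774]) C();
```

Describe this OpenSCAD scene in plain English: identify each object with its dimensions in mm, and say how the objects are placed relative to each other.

A is a rectangular dining table. The top is 1674×725×34 mm with its upper surface at z = 774 mm. It stands on four 86×86 mm square legs, each inset 16 mm from the nearest pair of top edges, running from the floor to the underside of the top. Four apron rails, 86 mm thick and 112 mm tall, run between adjacent legs with their top edges flush with the underside of the top and their outer faces flush with the legs' outer faces.

B is a simple wooden stool: a rectangular seat 308 mm (x) by 275 mm (y), 24 mm thick, top face at z = 388 mm, on four round legs, each 42 mm in diameter. The legs rest on z = 0, each leg's axis is inset half a diameter from the nearest pair of seat edges (so the leg's bounding box is flush with the corner).

C is an open storage box with external size 406×562×289 mm and wall thickness 16 mm (the base is also 16 mm thick). The base covers the whole footprint; the four walls stand on the base, with the y-facing walls full-width and the x-facing walls fitting between their inner faces.

Two stools sit around the table at the +y, −x sides. The open box is on top of the table.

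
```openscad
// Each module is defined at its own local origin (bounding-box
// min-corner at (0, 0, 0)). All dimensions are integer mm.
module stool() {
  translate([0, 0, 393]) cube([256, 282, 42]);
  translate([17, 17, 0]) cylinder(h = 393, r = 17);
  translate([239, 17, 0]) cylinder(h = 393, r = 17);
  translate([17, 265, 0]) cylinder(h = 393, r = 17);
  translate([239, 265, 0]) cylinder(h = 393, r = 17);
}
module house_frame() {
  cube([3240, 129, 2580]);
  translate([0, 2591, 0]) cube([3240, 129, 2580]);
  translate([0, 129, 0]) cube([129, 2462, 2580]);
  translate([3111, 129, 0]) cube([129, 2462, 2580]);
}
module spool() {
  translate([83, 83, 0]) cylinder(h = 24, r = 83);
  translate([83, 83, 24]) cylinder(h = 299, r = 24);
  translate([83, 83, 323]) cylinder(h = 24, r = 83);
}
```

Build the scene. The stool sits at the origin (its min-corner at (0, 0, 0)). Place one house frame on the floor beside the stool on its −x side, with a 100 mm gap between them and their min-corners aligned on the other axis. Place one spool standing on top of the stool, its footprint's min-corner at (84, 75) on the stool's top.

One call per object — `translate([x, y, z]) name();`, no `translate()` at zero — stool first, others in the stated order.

stool();
translate([-3340, 0, 0]) house_frame();
translate([84, 75, 435]) spool();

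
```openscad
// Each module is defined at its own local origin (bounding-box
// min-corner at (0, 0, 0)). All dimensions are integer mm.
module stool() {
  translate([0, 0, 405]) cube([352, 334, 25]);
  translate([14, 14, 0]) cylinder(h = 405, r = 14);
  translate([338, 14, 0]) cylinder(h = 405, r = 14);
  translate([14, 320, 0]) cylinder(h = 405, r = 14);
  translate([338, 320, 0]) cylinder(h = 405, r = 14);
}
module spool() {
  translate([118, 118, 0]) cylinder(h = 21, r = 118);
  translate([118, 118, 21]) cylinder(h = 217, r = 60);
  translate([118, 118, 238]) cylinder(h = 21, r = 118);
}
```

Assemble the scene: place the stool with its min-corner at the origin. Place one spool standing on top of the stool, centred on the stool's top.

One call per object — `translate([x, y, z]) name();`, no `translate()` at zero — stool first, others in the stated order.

stool();
translate([58, 49, 430]) spool();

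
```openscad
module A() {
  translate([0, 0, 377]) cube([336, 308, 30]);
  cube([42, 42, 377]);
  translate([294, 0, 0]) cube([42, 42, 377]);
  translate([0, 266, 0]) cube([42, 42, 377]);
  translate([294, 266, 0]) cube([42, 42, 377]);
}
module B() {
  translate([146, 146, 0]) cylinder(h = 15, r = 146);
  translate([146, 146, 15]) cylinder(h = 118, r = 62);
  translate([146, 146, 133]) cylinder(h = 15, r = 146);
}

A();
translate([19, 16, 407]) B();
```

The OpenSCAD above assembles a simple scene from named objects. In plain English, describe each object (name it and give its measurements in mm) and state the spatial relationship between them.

A is a four-legged stool. The seat is 336×308 mm, 30 mm thick, top at z = 407 mm. It stands on four square legs, each 42×42 mm in cross-section, from z = 0 to the seat underside, each flush with a corner of the seat.

B is a spool: two coaxial disc flanges of radius 146 mm and thickness 15 mm, joined by a core cylinder of radius 62 mm and height 118 mm. The lower flange rests on z = 0 and the three cylinders share a vertical axis.

The spool is on top of the stool.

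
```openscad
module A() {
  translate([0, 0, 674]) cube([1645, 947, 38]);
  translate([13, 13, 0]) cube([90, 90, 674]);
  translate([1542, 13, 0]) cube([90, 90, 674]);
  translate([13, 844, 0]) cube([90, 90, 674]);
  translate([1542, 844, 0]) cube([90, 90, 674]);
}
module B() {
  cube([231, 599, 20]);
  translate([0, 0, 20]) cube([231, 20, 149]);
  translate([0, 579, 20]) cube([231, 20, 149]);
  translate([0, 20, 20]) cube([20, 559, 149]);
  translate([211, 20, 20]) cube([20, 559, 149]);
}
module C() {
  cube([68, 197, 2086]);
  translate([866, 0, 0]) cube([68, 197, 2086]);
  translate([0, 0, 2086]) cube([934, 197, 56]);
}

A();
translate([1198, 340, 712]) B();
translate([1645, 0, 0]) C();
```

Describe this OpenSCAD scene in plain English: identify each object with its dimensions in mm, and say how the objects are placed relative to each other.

A is a rectangular dining table. The top is 1645×947×38 mm with its upper surface at z = 712 mm. It stands on four 90×90 mm square legs, each inset 13 mm from the nearest pair of top edges, running from the floor to the underside of the top.

B is an open storage box with external size 231×599×169 mm and wall thickness 20 mm (the base is also 20 mm thick). The base covers the whole footprint; the four walls stand on the base, with the y-facing walls full-width and the x-facing walls fitting between their inner faces.

C is a rectangular door frame: two vertical jambs of 68×197 mm section, 2086 mm tall, with a clear opening 798 mm wide between their inner faces. A header 56 mm tall and 197 mm deep lies on top of the jambs and spans the full outside width.

The open box is on top of the table. The door frame is against the table's +x side, with their −y faces flush.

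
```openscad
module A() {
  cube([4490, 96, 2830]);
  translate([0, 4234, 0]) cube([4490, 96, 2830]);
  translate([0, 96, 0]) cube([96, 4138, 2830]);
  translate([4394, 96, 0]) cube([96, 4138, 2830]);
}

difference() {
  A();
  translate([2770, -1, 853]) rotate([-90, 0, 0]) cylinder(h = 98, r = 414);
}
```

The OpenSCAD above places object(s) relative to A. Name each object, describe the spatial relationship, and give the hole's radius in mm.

A is a house frame. The house frame has a circular hole through its front wall. The hole's radius is 414 mm.

The subtracted cylinder has r = 414 mm.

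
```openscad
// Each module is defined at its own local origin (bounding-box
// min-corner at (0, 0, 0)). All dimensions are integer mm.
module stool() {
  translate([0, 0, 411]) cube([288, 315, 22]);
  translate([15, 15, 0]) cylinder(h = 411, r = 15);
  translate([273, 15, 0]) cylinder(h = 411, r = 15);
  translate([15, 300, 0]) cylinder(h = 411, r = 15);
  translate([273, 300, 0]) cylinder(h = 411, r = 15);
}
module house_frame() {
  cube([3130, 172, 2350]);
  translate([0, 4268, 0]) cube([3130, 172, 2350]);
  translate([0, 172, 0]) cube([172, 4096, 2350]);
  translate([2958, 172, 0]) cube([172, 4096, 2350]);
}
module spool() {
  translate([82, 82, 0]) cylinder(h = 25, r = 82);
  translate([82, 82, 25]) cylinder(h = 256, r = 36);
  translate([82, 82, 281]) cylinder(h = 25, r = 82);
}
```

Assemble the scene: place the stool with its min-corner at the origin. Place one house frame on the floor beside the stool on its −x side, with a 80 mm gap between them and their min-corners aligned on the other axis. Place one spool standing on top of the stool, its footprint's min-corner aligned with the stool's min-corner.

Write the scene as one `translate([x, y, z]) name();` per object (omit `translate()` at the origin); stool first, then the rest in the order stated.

stool();
translate([-3210, 0, 0]) house_frame();
translate([0, 0, 433]) spool();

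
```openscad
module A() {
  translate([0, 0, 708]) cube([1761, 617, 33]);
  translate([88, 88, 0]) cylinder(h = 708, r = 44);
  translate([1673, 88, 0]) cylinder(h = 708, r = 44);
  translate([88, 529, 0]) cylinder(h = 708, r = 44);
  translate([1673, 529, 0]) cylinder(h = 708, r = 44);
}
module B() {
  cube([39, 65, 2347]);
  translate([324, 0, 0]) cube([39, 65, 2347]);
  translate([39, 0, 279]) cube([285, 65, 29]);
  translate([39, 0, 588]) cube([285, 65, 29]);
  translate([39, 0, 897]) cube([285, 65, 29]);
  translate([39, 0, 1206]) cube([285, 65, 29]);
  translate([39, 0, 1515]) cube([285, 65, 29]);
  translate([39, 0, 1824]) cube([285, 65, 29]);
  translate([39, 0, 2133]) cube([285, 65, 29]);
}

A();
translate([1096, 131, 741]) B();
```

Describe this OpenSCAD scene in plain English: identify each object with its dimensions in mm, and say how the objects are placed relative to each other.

A is a table: top 1761 mm (x) × 617 mm (y), 33 mm thick, upper face at z = 741 mm, on four round legs of 88 mm diameter, each leg's bounding box inset 44 mm from the nearest pair of top edges, running from z = 0 to the bottom of the top.

B is a straight ladder. Two 39×65 mm vertical rails, 2347 mm tall, stand 363 mm apart (outside-to-outside) with their front faces coplanar on the −y side. 7 rungs, each 65 mm deep and 29 mm tall, span between the inner faces of the rails, front faces flush with the rails. The lowest rung's underside is at z = 279 mm and rungs are spaced 309 mm apart (underside to underside).

The ladder is on top of the table.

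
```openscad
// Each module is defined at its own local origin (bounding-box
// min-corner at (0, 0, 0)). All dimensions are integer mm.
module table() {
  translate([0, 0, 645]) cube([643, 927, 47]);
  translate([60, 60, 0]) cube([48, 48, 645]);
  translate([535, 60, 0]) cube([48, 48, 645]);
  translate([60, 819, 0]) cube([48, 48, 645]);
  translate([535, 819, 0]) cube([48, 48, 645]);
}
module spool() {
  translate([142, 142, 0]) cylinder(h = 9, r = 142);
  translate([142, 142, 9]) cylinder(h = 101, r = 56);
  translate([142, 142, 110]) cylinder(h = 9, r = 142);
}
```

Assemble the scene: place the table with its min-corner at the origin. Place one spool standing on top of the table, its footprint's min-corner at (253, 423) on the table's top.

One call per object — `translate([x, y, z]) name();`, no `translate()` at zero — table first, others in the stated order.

table();
translate([253, 423, 692]) spool();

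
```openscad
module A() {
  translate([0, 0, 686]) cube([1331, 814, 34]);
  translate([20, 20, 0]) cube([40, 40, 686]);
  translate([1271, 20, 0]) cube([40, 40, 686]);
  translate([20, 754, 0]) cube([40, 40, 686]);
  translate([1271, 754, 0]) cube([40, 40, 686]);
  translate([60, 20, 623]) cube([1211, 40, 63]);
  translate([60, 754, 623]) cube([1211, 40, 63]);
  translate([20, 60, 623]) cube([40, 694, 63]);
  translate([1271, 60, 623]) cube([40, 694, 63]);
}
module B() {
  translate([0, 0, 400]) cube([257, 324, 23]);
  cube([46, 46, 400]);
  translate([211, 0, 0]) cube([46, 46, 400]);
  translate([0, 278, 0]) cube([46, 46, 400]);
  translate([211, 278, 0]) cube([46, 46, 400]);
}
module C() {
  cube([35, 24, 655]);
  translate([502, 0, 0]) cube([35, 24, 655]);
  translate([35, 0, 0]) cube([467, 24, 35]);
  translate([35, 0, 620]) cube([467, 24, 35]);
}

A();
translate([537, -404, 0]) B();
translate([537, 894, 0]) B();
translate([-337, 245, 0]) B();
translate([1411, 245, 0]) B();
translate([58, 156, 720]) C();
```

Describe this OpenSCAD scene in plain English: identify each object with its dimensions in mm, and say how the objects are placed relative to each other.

A is a rectangular dining table. The top is 1331×814×34 mm with its upper surface at z = 720 mm. It stands on four 40×40 mm square legs, each inset 20 mm from the nearest pair of top edges, running from the floor to the underside of the top. Four apron rails, 40 mm thick and 63 mm tall, run between adjacent legs with their top edges flush with the underside of the top and their outer faces flush with the legs' outer faces.

B is a four-legged stool. The seat is 257×324 mm, 23 mm thick, top at z = 423 mm. It stands on four square legs, each 46×46 mm in cross-section, from z = 0 to the seat underside, each flush with a corner of the seat.

C is a rectangular picture frame lying in the x–z plane (depth along y). The opening is 467 mm wide (x) by 585 mm tall (z), surrounded by a border 35 mm wide on all four sides. The frame is 24 mm deep and is made of two full-height vertical stiles with two horizontal rails fitted between them.

Four stools sit around the table at the −y, +y, −x, +x sides. The picture frame is on top of the table.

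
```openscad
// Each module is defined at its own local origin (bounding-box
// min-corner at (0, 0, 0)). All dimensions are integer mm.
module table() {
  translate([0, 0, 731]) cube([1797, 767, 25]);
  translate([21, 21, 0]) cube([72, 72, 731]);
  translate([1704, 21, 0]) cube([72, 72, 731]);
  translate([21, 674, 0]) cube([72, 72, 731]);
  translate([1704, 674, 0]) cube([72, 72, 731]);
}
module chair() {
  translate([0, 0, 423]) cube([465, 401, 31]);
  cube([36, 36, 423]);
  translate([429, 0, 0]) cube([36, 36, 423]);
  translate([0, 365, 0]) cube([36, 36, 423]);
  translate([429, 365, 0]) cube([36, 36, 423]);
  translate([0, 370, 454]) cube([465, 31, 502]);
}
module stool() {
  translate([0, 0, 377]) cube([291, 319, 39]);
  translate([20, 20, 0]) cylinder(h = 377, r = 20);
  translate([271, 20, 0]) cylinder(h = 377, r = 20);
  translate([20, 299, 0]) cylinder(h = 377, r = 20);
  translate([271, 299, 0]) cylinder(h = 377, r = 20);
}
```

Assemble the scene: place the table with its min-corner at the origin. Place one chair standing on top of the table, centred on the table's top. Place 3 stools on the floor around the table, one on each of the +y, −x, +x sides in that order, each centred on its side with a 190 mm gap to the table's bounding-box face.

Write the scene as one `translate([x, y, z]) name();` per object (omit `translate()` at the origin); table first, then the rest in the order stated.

table();
translate([666, 183, 756]) chair();
translate([753, 957, 0]) stool();
translate([-481, 224, 0]) stool();
translate([1987, 224, 0]) stool();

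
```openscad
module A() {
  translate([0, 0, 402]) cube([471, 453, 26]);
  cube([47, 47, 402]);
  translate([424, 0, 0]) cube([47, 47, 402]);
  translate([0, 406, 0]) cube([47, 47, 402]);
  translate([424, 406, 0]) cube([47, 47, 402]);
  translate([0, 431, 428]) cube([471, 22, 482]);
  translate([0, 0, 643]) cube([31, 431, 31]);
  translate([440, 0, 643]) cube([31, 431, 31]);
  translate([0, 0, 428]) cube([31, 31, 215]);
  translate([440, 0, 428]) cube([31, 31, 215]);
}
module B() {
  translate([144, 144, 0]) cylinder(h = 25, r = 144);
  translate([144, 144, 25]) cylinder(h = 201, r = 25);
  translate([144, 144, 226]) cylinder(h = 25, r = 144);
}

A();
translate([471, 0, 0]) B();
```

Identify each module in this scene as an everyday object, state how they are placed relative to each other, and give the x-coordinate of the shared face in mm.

A is a chair. B is a spool. The spool is against the chair's +x side, with their −y faces flush. The x-coordinate of the shared face is 471 mm.

The chair's +x face and the spool's −x face are both at x = 471 mm.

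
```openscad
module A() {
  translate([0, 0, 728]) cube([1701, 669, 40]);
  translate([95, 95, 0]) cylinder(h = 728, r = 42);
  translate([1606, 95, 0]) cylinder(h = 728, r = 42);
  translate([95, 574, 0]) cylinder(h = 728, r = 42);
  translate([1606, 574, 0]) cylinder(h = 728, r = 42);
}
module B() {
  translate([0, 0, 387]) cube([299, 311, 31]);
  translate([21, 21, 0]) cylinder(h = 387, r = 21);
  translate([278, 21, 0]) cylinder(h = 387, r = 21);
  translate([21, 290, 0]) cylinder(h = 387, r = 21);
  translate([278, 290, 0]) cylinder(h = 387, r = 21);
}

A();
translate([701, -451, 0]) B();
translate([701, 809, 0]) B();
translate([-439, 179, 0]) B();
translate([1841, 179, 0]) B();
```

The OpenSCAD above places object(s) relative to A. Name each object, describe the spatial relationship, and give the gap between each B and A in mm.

Each stool's nearest face is 140 mm from the table's bounding box.

A is a table. B is a stool. Four stools sit around the table at the −y, +y, −x, +x sides. The gap between each stool and the table is 140 mm.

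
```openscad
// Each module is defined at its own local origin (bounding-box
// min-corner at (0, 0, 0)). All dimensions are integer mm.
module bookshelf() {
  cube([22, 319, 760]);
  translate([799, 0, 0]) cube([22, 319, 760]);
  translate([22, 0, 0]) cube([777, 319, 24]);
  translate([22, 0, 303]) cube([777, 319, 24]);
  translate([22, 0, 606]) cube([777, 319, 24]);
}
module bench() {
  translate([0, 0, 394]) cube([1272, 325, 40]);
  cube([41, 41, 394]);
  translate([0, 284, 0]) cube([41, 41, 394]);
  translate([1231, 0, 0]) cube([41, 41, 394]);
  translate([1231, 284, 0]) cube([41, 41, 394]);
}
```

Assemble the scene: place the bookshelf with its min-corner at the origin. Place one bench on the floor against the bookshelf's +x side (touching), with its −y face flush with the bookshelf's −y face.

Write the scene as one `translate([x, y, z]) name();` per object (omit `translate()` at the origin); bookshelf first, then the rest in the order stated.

bookshelf();
translate([821, 0, 0]) bench();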